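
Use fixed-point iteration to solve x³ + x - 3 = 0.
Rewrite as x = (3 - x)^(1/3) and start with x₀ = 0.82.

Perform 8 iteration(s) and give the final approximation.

Equation: x³ + x - 3 = 0
Fixed-point form: x = (3 - x)^(1/3)
x₀ = 0.82

x_1 = g(0.820000) = 1.296638
x_2 = g(1.296638) = 1.194269
x_3 = g(1.194269) = 1.217730
x_4 = g(1.217730) = 1.212433
x_5 = g(1.212433) = 1.213633
x_6 = g(1.213633) = 1.213362
x_7 = g(1.213362) = 1.213423
x_8 = g(1.213423) = 1.213409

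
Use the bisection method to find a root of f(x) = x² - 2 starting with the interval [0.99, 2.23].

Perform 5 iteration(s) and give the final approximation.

f(x) = x² - 2
Initial interval: [0.99, 2.23]

Iteration 1:
  c_1 = (0.990000 + 2.230000)/2 = 1.610000
  f(c_1) = f(1.610000) = 0.592100
  f(a) × f(c) < 0, new interval: [0.990000, 1.610000]
Iteration 2:
  c_2 = (0.990000 + 1.610000)/2 = 1.300000
  f(c_2) = f(1.300000) = -0.310000
  f(a) × f(c) ≥ 0, new interval: [1.300000, 1.610000]
Iteration 3:
  c_3 = (1.300000 + 1.610000)/2 = 1.455000
  f(c_3) = f(1.455000) = 0.117025
  f(a) × f(c) < 0, new interval: [1.300000, 1.455000]
Iteration 4:
  c_4 = (1.300000 + 1.455000)/2 = 1.377500
  f(c_4) = f(1.377500) = -0.102494
  f(a) × f(c) ≥ 0, new interval: [1.377500, 1.455000]
Iteration 5:
  c_5 = (1.377500 + 1.455000)/2 = 1.416250
  f(c_5) = f(1.416250) = 0.005764
  f(a) × f(c) < 0, new interval: [1.377500, 1.416250]

After 5 iteration(s), the approximation is c_5 = 1.416250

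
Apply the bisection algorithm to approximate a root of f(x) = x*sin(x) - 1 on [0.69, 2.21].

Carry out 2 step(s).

f(x) = x*sin(x) - 1
Initial interval: [0.69, 2.21]

Iteration 1:
  c_1 = (0.690000 + 2.210000)/2 = 1.450000
  f(c_1) = f(1.450000) = 0.439434
  f(a) × f(c) < 0, new interval: [0.690000, 1.450000]
Iteration 2:
  c_2 = (0.690000 + 1.450000)/2 = 1.070000
  f(c_2) = f(1.070000) = -0.061395
  f(a) × f(c) ≥ 0, new interval: [1.070000, 1.450000]

After 2 iteration(s), the approximation is c_2 = 1.070000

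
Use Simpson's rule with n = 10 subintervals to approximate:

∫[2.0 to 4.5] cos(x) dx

f(x) = cos(x)
a = 2.0, b = 4.5, n = 10
h = (b - a)/n = 0.250000

Simpson's rule: (h/3)[f(x₀) + 4f(x₁) + 2f(x₂) + ... + f(xₙ)]

x_0 = 2.0000, f(x_0) = -0.416147, coefficient = 1
x_1 = 2.2500, f(x_1) = -0.628174, coefficient = 4
x_2 = 2.5000, f(x_2) = -0.801144, coefficient = 2
x_3 = 2.7500, f(x_3) = -0.924302, coefficient = 4
x_4 = 3.0000, f(x_4) = -0.989992, coefficient = 2
x_5 = 3.2500, f(x_5) = -0.994130, coefficient = 4
x_6 = 3.5000, f(x_6) = -0.936457, coefficient = 2
x_7 = 3.7500, f(x_7) = -0.820559, coefficient = 4
x_8 = 4.0000, f(x_8) = -0.653644, coefficient = 2
x_9 = 4.2500, f(x_9) = -0.446087, coefficient = 4
x_10 = 4.5000, f(x_10) = -0.210796, coefficient = 1

I ≈ (0.250000/3) × -22.642426 = -1.886869
Exact value: -1.886828
Error: 0.000041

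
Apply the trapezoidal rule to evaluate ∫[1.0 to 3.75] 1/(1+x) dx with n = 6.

f(x) = 1/(1+x)
a = 1.0, b = 3.75, n = 6
h = (b - a)/n = 0.458333

Trapezoidal rule: (h/2)[f(x₀) + 2f(x₁) + 2f(x₂) + ... + f(xₙ)]

x_0 = 1.0000, f(x_0) = 0.500000, coefficient = 1
x_1 = 1.4583, f(x_1) = 0.406780, coefficient = 2
x_2 = 1.9167, f(x_2) = 0.342857, coefficient = 2
x_3 = 2.3750, f(x_3) = 0.296296, coefficient = 2
x_4 = 2.8333, f(x_4) = 0.260870, coefficient = 2
x_5 = 3.2917, f(x_5) = 0.233010, coefficient = 2
x_6 = 3.7500, f(x_6) = 0.210526, coefficient = 1

I ≈ (0.458333/2) × 3.790151 = 0.868576
Exact value: 0.864997
Error: 0.003579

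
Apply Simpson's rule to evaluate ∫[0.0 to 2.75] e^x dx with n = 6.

f(x) = e^x
a = 0.0, b = 2.75, n = 6
h = (b - a)/n = 0.458333

Simpson's rule: (h/3)[f(x₀) + 4f(x₁) + 2f(x₂) + ... + f(xₙ)]

x_0 = 0.0000, f(x_0) = 1.000000, coefficient = 1
x_1 = 0.4583, f(x_1) = 1.581436, coefficient = 4
x_2 = 0.9167, f(x_2) = 2.500940, coefficient = 2
x_3 = 1.3750, f(x_3) = 3.955077, coefficient = 4
x_4 = 1.8333, f(x_4) = 6.254701, coefficient = 2
x_5 = 2.2917, f(x_5) = 9.891410, coefficient = 4
x_6 = 2.7500, f(x_6) = 15.642632, coefficient = 1

I ≈ (0.458333/3) × 95.865603 = 14.646134
Exact value: 14.642632
Error: 0.003502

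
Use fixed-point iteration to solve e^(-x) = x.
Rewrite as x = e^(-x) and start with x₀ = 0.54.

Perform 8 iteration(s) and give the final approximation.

Equation: e^(-x) = x
Fixed-point form: x = e^(-x)
x₀ = 0.54

x_1 = g(0.540000) = 0.582748
x_2 = g(0.582748) = 0.558362
x_3 = g(0.558362) = 0.572146
x_4 = g(0.572146) = 0.564313
x_5 = g(0.564313) = 0.568751
x_6 = g(0.568751) = 0.566232
x_7 = g(0.566232) = 0.567660
x_8 = g(0.567660) = 0.566850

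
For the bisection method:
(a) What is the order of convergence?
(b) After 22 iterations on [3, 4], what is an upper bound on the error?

(a) Bisection has linear (order 1) convergence; the error is halved each step.

(b) Error bound = (b-a)/2^n = (4 - 3)/2^{22}
    = 1/2^{22}

(a) 1 (linear); (b) error ≤ 2.38e-07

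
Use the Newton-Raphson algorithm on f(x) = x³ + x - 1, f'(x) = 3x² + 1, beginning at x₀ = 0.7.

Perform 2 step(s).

f(x) = x³ + x - 1
f'(x) = 3x² + 1
x₀ = 0.7

Newton-Raphson formula: x_{n+1} = x_n - f(x_n)/f'(x_n)

Iteration 1:
  f(0.700000) = 0.043000
  f'(0.700000) = 2.470000
  x_1 = 0.700000 - 0.043000/2.470000 = 0.682591
Iteration 2:
  f(0.682591) = 0.000631
  f'(0.682591) = 2.397792
  x_2 = 0.682591 - 0.000631/2.397792 = 0.682328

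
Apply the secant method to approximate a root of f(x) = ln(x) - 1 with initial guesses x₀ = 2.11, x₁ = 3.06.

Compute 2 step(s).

f(x) = ln(x) - 1
x₀ = 2.11, x₁ = 3.06

Secant formula: x_{n+1} = x_n - f(x_n)(x_n - x_{n-1})/(f(x_n) - f(x_{n-1}))

Iteration 1:
  f(2.110000) = -0.253312
  f(3.060000) = 0.118415
  x_2 = 3.060000 - 0.118415×(3.060000 - 2.110000)/(0.118415 - (-0.253312))
       = 2.757374
Iteration 2:
  f(3.060000) = 0.118415
  f(2.757374) = 0.014279
  x_3 = 2.757374 - 0.014279×(2.757374 - 3.060000)/(0.014279 - 0.118415)
       = 2.715879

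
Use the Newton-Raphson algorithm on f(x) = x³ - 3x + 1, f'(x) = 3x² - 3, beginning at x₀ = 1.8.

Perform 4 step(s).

f(x) = x³ - 3x + 1
f'(x) = 3x² - 3
x₀ = 1.8

Newton-Raphson formula: x_{n+1} = x_n - f(x_n)/f'(x_n)

Iteration 1:
  f(1.800000) = 1.432000
  f'(1.800000) = 6.720000
  x_1 = 1.800000 - 1.432000/6.720000 = 1.586905
Iteration 2:
  f(1.586905) = 0.235535
  f'(1.586905) = 4.554800
  x_2 = 1.586905 - 0.235535/4.554800 = 1.535193
Iteration 3:
  f(1.535193) = 0.012592
  f'(1.535193) = 4.070456
  x_3 = 1.535193 - 0.012592/4.070456 = 1.532100
Iteration 4:
  f(1.532100) = 0.000044
  f'(1.532100) = 4.041989
  x_4 = 1.532100 - 0.000044/4.041989 = 1.532089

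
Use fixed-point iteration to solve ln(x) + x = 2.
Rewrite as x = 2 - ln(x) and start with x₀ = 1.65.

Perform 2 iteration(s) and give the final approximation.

Equation: ln(x) + x = 2
Fixed-point form: x = 2 - ln(x)
x₀ = 1.65

x_1 = g(1.650000) = 1.499225
x_2 = g(1.499225) = 1.595052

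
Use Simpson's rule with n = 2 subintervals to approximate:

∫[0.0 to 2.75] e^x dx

f(x) = e^x
a = 0.0, b = 2.75, n = 2
h = (b - a)/n = 1.375000

Simpson's rule: (h/3)[f(x₀) + 4f(x₁) + 2f(x₂) + ... + f(xₙ)]

x_0 = 0.0000, f(x_0) = 1.000000, coefficient = 1
x_1 = 1.3750, f(x_1) = 3.955077, coefficient = 4
x_2 = 2.7500, f(x_2) = 15.642632, coefficient = 1

I ≈ (1.375000/3) × 32.462939 = 14.878847
Exact value: 14.642632
Error: 0.236215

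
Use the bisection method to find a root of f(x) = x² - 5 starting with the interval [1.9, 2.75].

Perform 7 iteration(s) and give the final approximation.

f(x) = x² - 5
Initial interval: [1.9, 2.75]

Iteration 1:
  c_1 = (1.900000 + 2.750000)/2 = 2.325000
  f(c_1) = f(2.325000) = 0.405625
  f(a) × f(c) < 0, new interval: [1.900000, 2.325000]
Iteration 2:
  c_2 = (1.900000 + 2.325000)/2 = 2.112500
  f(c_2) = f(2.112500) = -0.537344
  f(a) × f(c) ≥ 0, new interval: [2.112500, 2.325000]
Iteration 3:
  c_3 = (2.112500 + 2.325000)/2 = 2.218750
  f(c_3) = f(2.218750) = -0.077148
  f(a) × f(c) ≥ 0, new interval: [2.218750, 2.325000]
Iteration 4:
  c_4 = (2.218750 + 2.325000)/2 = 2.271875
  f(c_4) = f(2.271875) = 0.161416
  f(a) × f(c) < 0, new interval: [2.218750, 2.271875]
Iteration 5:
  c_5 = (2.218750 + 2.271875)/2 = 2.245312
  f(c_5) = f(2.245312) = 0.041428
  f(a) × f(c) < 0, new interval: [2.218750, 2.245312]
Iteration 6:
  c_6 = (2.218750 + 2.245312)/2 = 2.232031
  f(c_6) = f(2.232031) = -0.018036
  f(a) × f(c) ≥ 0, new interval: [2.232031, 2.245312]
Iteration 7:
  c_7 = (2.232031 + 2.245312)/2 = 2.238672
  f(c_7) = f(2.238672) = 0.011652
  f(a) × f(c) < 0, new interval: [2.232031, 2.238672]

After 7 iteration(s), the approximation is c_7 = 2.238672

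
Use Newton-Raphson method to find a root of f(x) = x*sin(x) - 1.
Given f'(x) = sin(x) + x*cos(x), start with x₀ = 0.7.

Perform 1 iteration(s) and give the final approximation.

f(x) = x*sin(x) - 1
f'(x) = sin(x) + x*cos(x)
x₀ = 0.7

Newton-Raphson formula: x_{n+1} = x_n - f(x_n)/f'(x_n)

Iteration 1:
  f(0.700000) = -0.549048
  f'(0.700000) = 1.179607
  x_1 = 0.700000 - (-0.549048)/1.179607 = 1.165450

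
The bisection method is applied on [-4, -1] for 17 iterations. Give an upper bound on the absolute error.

Bisection error bound: |error| ≤ (b-a)/2^n
|error| ≤ (-1 - (-4))/2^17 = 3/2^17
|error| ≤ 0.0000228882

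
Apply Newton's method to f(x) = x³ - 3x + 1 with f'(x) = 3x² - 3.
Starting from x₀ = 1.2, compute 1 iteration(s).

f(x) = x³ - 3x + 1
f'(x) = 3x² - 3
x₀ = 1.2

Newton-Raphson formula: x_{n+1} = x_n - f(x_n)/f'(x_n)

Iteration 1:
  f(1.200000) = -0.872000
  f'(1.200000) = 1.320000
  x_1 = 1.200000 - (-0.872000)/1.320000 = 1.860606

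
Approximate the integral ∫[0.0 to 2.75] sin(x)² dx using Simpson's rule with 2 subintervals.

f(x) = sin(x)²
a = 0.0, b = 2.75, n = 2
h = (b - a)/n = 1.375000

Simpson's rule: (h/3)[f(x₀) + 4f(x₁) + 2f(x₂) + ... + f(xₙ)]

x_0 = 0.0000, f(x_0) = 0.000000, coefficient = 1
x_1 = 1.3750, f(x_1) = 0.962151, coefficient = 4
x_2 = 2.7500, f(x_2) = 0.145665, coefficient = 1

I ≈ (1.375000/3) × 3.994270 = 1.830707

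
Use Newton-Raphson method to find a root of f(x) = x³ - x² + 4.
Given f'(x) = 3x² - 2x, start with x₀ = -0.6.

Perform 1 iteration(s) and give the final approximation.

f(x) = x³ - x² + 4
f'(x) = 3x² - 2x
x₀ = -0.6

Newton-Raphson formula: x_{n+1} = x_n - f(x_n)/f'(x_n)

Iteration 1:
  f(-0.600000) = 3.424000
  f'(-0.600000) = 2.280000
  x_1 = -0.600000 - 3.424000/2.280000 = -2.101754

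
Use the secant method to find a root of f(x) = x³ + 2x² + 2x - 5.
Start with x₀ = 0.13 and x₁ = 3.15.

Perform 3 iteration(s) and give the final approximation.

f(x) = x³ + 2x² + 2x - 5
x₀ = 0.13, x₁ = 3.15

Secant formula: x_{n+1} = x_n - f(x_n)(x_n - x_{n-1})/(f(x_n) - f(x_{n-1}))

Iteration 1:
  f(0.130000) = -4.704003
  f(3.150000) = 52.400875
  x_2 = 3.150000 - 52.400875×(3.150000 - 0.130000)/(52.400875 - (-4.704003))
       = 0.378772
Iteration 2:
  f(3.150000) = 52.400875
  f(0.378772) = -3.901178
  x_3 = 0.378772 - (-3.901178)×(0.378772 - 3.150000)/(-3.901178 - 52.400875)
       = 0.570791
Iteration 3:
  f(0.378772) = -3.901178
  f(0.570791) = -3.020850
  x_4 = 0.570791 - (-3.020850)×(0.570791 - 0.378772)/(-3.020850 - (-3.901178))
       = 1.229704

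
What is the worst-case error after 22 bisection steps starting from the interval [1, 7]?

Bisection error bound: |error| ≤ (b-a)/2^n
|error| ≤ (7 - 1)/2^22 = 6/2^22
|error| ≤ 0.0000014305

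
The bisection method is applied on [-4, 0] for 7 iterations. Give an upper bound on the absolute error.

Bisection error bound: |error| ≤ (b-a)/2^n
|error| ≤ (0 - (-4))/2^7 = 4/2^7
|error| ≤ 0.0312500000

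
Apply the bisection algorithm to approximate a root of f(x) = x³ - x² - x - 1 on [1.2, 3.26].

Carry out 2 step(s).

f(x) = x³ - x² - x - 1
Initial interval: [1.2, 3.26]

Iteration 1:
  c_1 = (1.200000 + 3.260000)/2 = 2.230000
  f(c_1) = f(2.230000) = 2.886667
  f(a) × f(c) < 0, new interval: [1.200000, 2.230000]
Iteration 2:
  c_2 = (1.200000 + 2.230000)/2 = 1.715000
  f(c_2) = f(1.715000) = -0.612024
  f(a) × f(c) ≥ 0, new interval: [1.715000, 2.230000]

After 2 iteration(s), the approximation is c_2 = 1.715000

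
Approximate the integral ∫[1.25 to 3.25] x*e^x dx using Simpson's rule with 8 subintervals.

f(x) = x*e^x
a = 1.25, b = 3.25, n = 8
h = (b - a)/n = 0.250000

Simpson's rule: (h/3)[f(x₀) + 4f(x₁) + 2f(x₂) + ... + f(xₙ)]

x_0 = 1.2500, f(x_0) = 4.362929, coefficient = 1
x_1 = 1.5000, f(x_1) = 6.722534, coefficient = 4
x_2 = 1.7500, f(x_2) = 10.070555, coefficient = 2
x_3 = 2.0000, f(x_3) = 14.778112, coefficient = 4
x_4 = 2.2500, f(x_4) = 21.347406, coefficient = 2
x_5 = 2.5000, f(x_5) = 30.456235, coefficient = 4
x_6 = 2.7500, f(x_6) = 43.017238, coefficient = 2
x_7 = 3.0000, f(x_7) = 60.256611, coefficient = 4
x_8 = 3.2500, f(x_8) = 83.818605, coefficient = 1

I ≈ (0.250000/3) × 685.905895 = 57.158825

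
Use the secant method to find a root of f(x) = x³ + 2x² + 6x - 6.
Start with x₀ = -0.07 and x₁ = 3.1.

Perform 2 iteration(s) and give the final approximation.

f(x) = x³ + 2x² + 6x - 6
x₀ = -0.07, x₁ = 3.1

Secant formula: x_{n+1} = x_n - f(x_n)(x_n - x_{n-1})/(f(x_n) - f(x_{n-1}))

Iteration 1:
  f(-0.070000) = -6.410543
  f(3.100000) = 61.611000
  x_2 = 3.100000 - 61.611000×(3.100000 - (-0.070000))/(61.611000 - (-6.410543))
       = 0.228750
Iteration 2:
  f(3.100000) = 61.611000
  f(0.228750) = -4.510879
  x_3 = 0.228750 - (-4.510879)×(0.228750 - 3.100000)/(-4.510879 - 61.611000)
       = 0.424628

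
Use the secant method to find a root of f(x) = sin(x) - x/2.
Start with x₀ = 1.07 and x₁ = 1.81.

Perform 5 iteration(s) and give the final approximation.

f(x) = sin(x) - x/2
x₀ = 1.07, x₁ = 1.81

Secant formula: x_{n+1} = x_n - f(x_n)(x_n - x_{n-1})/(f(x_n) - f(x_{n-1}))

Iteration 1:
  f(1.070000) = 0.342201
  f(1.810000) = 0.066527
  x_2 = 1.810000 - 0.066527×(1.810000 - 1.070000)/(0.066527 - 0.342201)
       = 1.988581
Iteration 2:
  f(1.810000) = 0.066527
  f(1.988581) = -0.080300
  x_3 = 1.988581 - (-0.080300)×(1.988581 - 1.810000)/(-0.080300 - 0.066527)
       = 1.890914
Iteration 3:
  f(1.988581) = -0.080300
  f(1.890914) = 0.003741
  x_4 = 1.890914 - 0.003741×(1.890914 - 1.988581)/(0.003741 - (-0.080300))
       = 1.895262
Iteration 4:
  f(1.890914) = 0.003741
  f(1.895262) = 0.000190
  x_5 = 1.895262 - 0.000190×(1.895262 - 1.890914)/(0.000190 - 0.003741)
       = 1.895495
Iteration 5:
  f(1.895262) = 0.000190
  f(1.895495) = -0.000001
  x_6 = 1.895495 - (-0.000001)×(1.895495 - 1.895262)/(-0.000001 - 0.000190)
       = 1.895494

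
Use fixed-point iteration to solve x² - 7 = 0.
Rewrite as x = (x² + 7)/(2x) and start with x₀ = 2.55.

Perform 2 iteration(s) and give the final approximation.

Equation: x² - 7 = 0
Fixed-point form: x = (x² + 7)/(2x)
x₀ = 2.55

x_1 = g(2.550000) = 2.647549
x_2 = g(2.647549) = 2.645752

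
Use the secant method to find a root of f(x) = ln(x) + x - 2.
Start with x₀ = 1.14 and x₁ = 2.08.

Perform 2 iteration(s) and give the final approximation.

f(x) = ln(x) + x - 2
x₀ = 1.14, x₁ = 2.08

Secant formula: x_{n+1} = x_n - f(x_n)(x_n - x_{n-1})/(f(x_n) - f(x_{n-1}))

Iteration 1:
  f(1.140000) = -0.728972
  f(2.080000) = 0.812368
  x_2 = 2.080000 - 0.812368×(2.080000 - 1.140000)/(0.812368 - (-0.728972))
       = 1.584570
Iteration 2:
  f(2.080000) = 0.812368
  f(1.584570) = 0.044883
  x_3 = 1.584570 - 0.044883×(1.584570 - 2.080000)/(0.044883 - 0.812368)
       = 1.555597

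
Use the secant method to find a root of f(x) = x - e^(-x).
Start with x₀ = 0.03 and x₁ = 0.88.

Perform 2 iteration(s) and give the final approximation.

f(x) = x - e^(-x)
x₀ = 0.03, x₁ = 0.88

Secant formula: x_{n+1} = x_n - f(x_n)(x_n - x_{n-1})/(f(x_n) - f(x_{n-1}))

Iteration 1:
  f(0.030000) = -0.940446
  f(0.880000) = 0.465217
  x_2 = 0.880000 - 0.465217×(0.880000 - 0.030000)/(0.465217 - (-0.940446))
       = 0.598685
Iteration 2:
  f(0.880000) = 0.465217
  f(0.598685) = 0.049151
  x_3 = 0.598685 - 0.049151×(0.598685 - 0.880000)/(0.049151 - 0.465217)
       = 0.565452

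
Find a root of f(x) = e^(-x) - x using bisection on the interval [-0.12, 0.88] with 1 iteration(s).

f(x) = e^(-x) - x
Initial interval: [-0.12, 0.88]

Iteration 1:
  c_1 = (-0.120000 + 0.880000)/2 = 0.380000
  f(c_1) = f(0.380000) = 0.303861
  f(a) × f(c) ≥ 0, new interval: [0.380000, 0.880000]

After 1 iteration(s), the approximation is c_1 = 0.380000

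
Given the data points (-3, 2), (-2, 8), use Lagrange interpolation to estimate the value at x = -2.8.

Lagrange interpolation formula:
P(x) = Σ yᵢ × Lᵢ(x)
where Lᵢ(x) = Π_{j≠i} (x - xⱼ)/(xᵢ - xⱼ)

L_0(-2.8) = (-2.8 - (-2))/(-3 - (-2)) = 0.800000
L_1(-2.8) = (-2.8 - (-3))/(-2 - (-3)) = 0.200000

P(-2.8) = 2×L_0(-2.8) + 8×L_1(-2.8)
P(-2.8) = 3.200000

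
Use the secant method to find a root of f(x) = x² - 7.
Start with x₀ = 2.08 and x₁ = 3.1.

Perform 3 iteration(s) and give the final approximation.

f(x) = x² - 7
x₀ = 2.08, x₁ = 3.1

Secant formula: x_{n+1} = x_n - f(x_n)(x_n - x_{n-1})/(f(x_n) - f(x_{n-1}))

Iteration 1:
  f(2.080000) = -2.673600
  f(3.100000) = 2.610000
  x_2 = 3.100000 - 2.610000×(3.100000 - 2.080000)/(2.610000 - (-2.673600))
       = 2.596139
Iteration 2:
  f(3.100000) = 2.610000
  f(2.596139) = -0.260062
  x_3 = 2.596139 - (-0.260062)×(2.596139 - 3.100000)/(-0.260062 - 2.610000)
       = 2.641795
Iteration 3:
  f(2.596139) = -0.260062
  f(2.641795) = -0.020920
  x_4 = 2.641795 - (-0.020920)×(2.641795 - 2.596139)/(-0.020920 - (-0.260062))
       = 2.645789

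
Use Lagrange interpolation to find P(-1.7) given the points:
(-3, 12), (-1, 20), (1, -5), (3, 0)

Lagrange interpolation formula:
P(x) = Σ yᵢ × Lᵢ(x)
where Lᵢ(x) = Π_{j≠i} (x - xⱼ)/(xᵢ - xⱼ)

L_0(-1.7) = (-1.7 - (-1))/(-3 - (-1)) × (-1.7 - 1)/(-3 - 1) × (-1.7 - 3)/(-3 - 3) = 0.185062
L_1(-1.7) = (-1.7 - (-3))/(-1 - (-3)) × (-1.7 - 1)/(-1 - 1) × (-1.7 - 3)/(-1 - 3) = 1.031063
L_2(-1.7) = (-1.7 - (-3))/(1 - (-3)) × (-1.7 - (-1))/(1 - (-1)) × (-1.7 - 3)/(1 - 3) = -0.267313
L_3(-1.7) = (-1.7 - (-3))/(3 - (-3)) × (-1.7 - (-1))/(3 - (-1)) × (-1.7 - 1)/(3 - 1) = 0.051188

P(-1.7) = 12×L_0(-1.7) + 20×L_1(-1.7) + (-5)×L_2(-1.7) + 0×L_3(-1.7)
P(-1.7) = 24.178563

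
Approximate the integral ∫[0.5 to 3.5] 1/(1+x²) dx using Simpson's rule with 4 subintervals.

f(x) = 1/(1+x²)
a = 0.5, b = 3.5, n = 4
h = (b - a)/n = 0.750000

Simpson's rule: (h/3)[f(x₀) + 4f(x₁) + 2f(x₂) + ... + f(xₙ)]

x_0 = 0.5000, f(x_0) = 0.800000, coefficient = 1
x_1 = 1.2500, f(x_1) = 0.390244, coefficient = 4
x_2 = 2.0000, f(x_2) = 0.200000, coefficient = 2
x_3 = 2.7500, f(x_3) = 0.116788, coefficient = 4
x_4 = 3.5000, f(x_4) = 0.075472, coefficient = 1

I ≈ (0.750000/3) × 3.303601 = 0.825900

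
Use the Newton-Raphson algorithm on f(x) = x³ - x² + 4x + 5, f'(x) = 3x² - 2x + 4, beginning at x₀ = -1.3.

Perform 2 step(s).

f(x) = x³ - x² + 4x + 5
f'(x) = 3x² - 2x + 4
x₀ = -1.3

Newton-Raphson formula: x_{n+1} = x_n - f(x_n)/f'(x_n)

Iteration 1:
  f(-1.300000) = -4.087000
  f'(-1.300000) = 11.670000
  x_1 = -1.300000 - (-4.087000)/11.670000 = -0.949786
Iteration 2:
  f(-0.949786) = -0.558031
  f'(-0.949786) = 8.605851
  x_2 = -0.949786 - (-0.558031)/8.605851 = -0.884943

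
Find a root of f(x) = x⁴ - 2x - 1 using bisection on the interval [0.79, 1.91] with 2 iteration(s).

f(x) = x⁴ - 2x - 1
Initial interval: [0.79, 1.91]

Iteration 1:
  c_1 = (0.790000 + 1.910000)/2 = 1.350000
  f(c_1) = f(1.350000) = -0.378494
  f(a) × f(c) ≥ 0, new interval: [1.350000, 1.910000]
Iteration 2:
  c_2 = (1.350000 + 1.910000)/2 = 1.630000
  f(c_2) = f(1.630000) = 2.799118
  f(a) × f(c) < 0, new interval: [1.350000, 1.630000]

After 2 iteration(s), the approximation is c_2 = 1.630000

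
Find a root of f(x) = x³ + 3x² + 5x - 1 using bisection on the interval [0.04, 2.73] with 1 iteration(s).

f(x) = x³ + 3x² + 5x - 1
Initial interval: [0.04, 2.73]

Iteration 1:
  c_1 = (0.040000 + 2.730000)/2 = 1.385000
  f(c_1) = f(1.385000) = 14.336417
  f(a) × f(c) < 0, new interval: [0.040000, 1.385000]

After 1 iteration(s), the approximation is c_1 = 1.385000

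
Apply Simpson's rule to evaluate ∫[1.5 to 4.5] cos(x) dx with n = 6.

f(x) = cos(x)
a = 1.5, b = 4.5, n = 6
h = (b - a)/n = 0.500000

Simpson's rule: (h/3)[f(x₀) + 4f(x₁) + 2f(x₂) + ... + f(xₙ)]

x_0 = 1.5000, f(x_0) = 0.070737, coefficient = 1
x_1 = 2.0000, f(x_1) = -0.416147, coefficient = 4
x_2 = 2.5000, f(x_2) = -0.801144, coefficient = 2
x_3 = 3.0000, f(x_3) = -0.989992, coefficient = 4
x_4 = 3.5000, f(x_4) = -0.936457, coefficient = 2
x_5 = 4.0000, f(x_5) = -0.653644, coefficient = 4
x_6 = 4.5000, f(x_6) = -0.210796, coefficient = 1

I ≈ (0.500000/3) × -11.854391 = -1.975732
Exact value: -1.975025
Error: 0.000707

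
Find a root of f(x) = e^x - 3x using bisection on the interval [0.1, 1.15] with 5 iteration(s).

f(x) = e^x - 3x
Initial interval: [0.1, 1.15]

Iteration 1:
  c_1 = (0.100000 + 1.150000)/2 = 0.625000
  f(c_1) = f(0.625000) = -0.006754
  f(a) × f(c) < 0, new interval: [0.100000, 0.625000]
Iteration 2:
  c_2 = (0.100000 + 0.625000)/2 = 0.362500
  f(c_2) = f(0.362500) = 0.349417
  f(a) × f(c) ≥ 0, new interval: [0.362500, 0.625000]
Iteration 3:
  c_3 = (0.362500 + 0.625000)/2 = 0.493750
  f(c_3) = f(0.493750) = 0.157199
  f(a) × f(c) ≥ 0, new interval: [0.493750, 0.625000]
Iteration 4:
  c_4 = (0.493750 + 0.625000)/2 = 0.559375
  f(c_4) = f(0.559375) = 0.071454
  f(a) × f(c) ≥ 0, new interval: [0.559375, 0.625000]
Iteration 5:
  c_5 = (0.559375 + 0.625000)/2 = 0.592187
  f(c_5) = f(0.592187) = 0.031376
  f(a) × f(c) ≥ 0, new interval: [0.592187, 0.625000]

After 5 iteration(s), the approximation is c_5 = 0.592187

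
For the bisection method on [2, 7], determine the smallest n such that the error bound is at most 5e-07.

We need (b-a)/2^n ≤ 5e-07
(7 - 2)/2^n ≤ 5e-07
5/2^n ≤ 5e-07
2^n ≥ 10000000
n ≥ log₂(10000000) = 23.25
n ≥ 24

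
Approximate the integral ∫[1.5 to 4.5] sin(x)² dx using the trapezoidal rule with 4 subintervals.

f(x) = sin(x)²
a = 1.5, b = 4.5, n = 4
h = (b - a)/n = 0.750000

Trapezoidal rule: (h/2)[f(x₀) + 2f(x₁) + 2f(x₂) + ... + f(xₙ)]

x_0 = 1.5000, f(x_0) = 0.994996, coefficient = 1
x_1 = 2.2500, f(x_1) = 0.605398, coefficient = 2
x_2 = 3.0000, f(x_2) = 0.019915, coefficient = 2
x_3 = 3.7500, f(x_3) = 0.326682, coefficient = 2
x_4 = 4.5000, f(x_4) = 0.955565, coefficient = 1

I ≈ (0.750000/2) × 3.854552 = 1.445457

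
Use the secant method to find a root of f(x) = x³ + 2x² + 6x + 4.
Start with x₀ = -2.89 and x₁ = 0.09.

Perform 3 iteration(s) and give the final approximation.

f(x) = x³ + 2x² + 6x + 4
x₀ = -2.89, x₁ = 0.09

Secant formula: x_{n+1} = x_n - f(x_n)(x_n - x_{n-1})/(f(x_n) - f(x_{n-1}))

Iteration 1:
  f(-2.890000) = -20.773369
  f(0.090000) = 4.556929
  x_2 = 0.090000 - 4.556929×(0.090000 - (-2.890000))/(4.556929 - (-20.773369))
       = -0.446103
Iteration 2:
  f(0.090000) = 4.556929
  f(-0.446103) = 1.632620
  x_3 = -0.446103 - 1.632620×(-0.446103 - 0.090000)/(1.632620 - 4.556929)
       = -0.745405
Iteration 3:
  f(-0.446103) = 1.632620
  f(-0.745405) = 0.224658
  x_4 = -0.745405 - 0.224658×(-0.745405 - (-0.446103))/(0.224658 - 1.632620)
       = -0.793163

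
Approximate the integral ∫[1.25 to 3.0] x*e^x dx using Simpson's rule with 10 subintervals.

f(x) = x*e^x
a = 1.25, b = 3.0, n = 10
h = (b - a)/n = 0.175000

Simpson's rule: (h/3)[f(x₀) + 4f(x₁) + 2f(x₂) + ... + f(xₙ)]

x_0 = 1.2500, f(x_0) = 4.362929, coefficient = 1
x_1 = 1.4250, f(x_1) = 5.924947, coefficient = 4
x_2 = 1.6000, f(x_2) = 7.924852, coefficient = 2
x_3 = 1.7750, f(x_3) = 10.472999, coefficient = 4
x_4 = 1.9500, f(x_4) = 13.705941, coefficient = 2
x_5 = 2.1250, f(x_5) = 17.792407, coefficient = 4
x_6 = 2.3000, f(x_6) = 22.940620, coefficient = 2
x_7 = 2.4750, f(x_7) = 29.407225, coefficient = 4
x_8 = 2.6500, f(x_8) = 37.508202, coefficient = 2
x_9 = 2.8250, f(x_9) = 47.632170, coefficient = 4
x_10 = 3.0000, f(x_10) = 60.256611, coefficient = 1

I ≈ (0.175000/3) × 673.697762 = 39.299036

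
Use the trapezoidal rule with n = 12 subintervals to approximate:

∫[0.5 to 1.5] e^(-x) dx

f(x) = e^(-x)
a = 0.5, b = 1.5, n = 12
h = (b - a)/n = 0.083333

Trapezoidal rule: (h/2)[f(x₀) + 2f(x₁) + 2f(x₂) + ... + f(xₙ)]

x_0 = 0.5000, f(x_0) = 0.606531, coefficient = 1
x_1 = 0.5833, f(x_1) = 0.558035, coefficient = 2
x_2 = 0.6667, f(x_2) = 0.513417, coefficient = 2
x_3 = 0.7500, f(x_3) = 0.472367, coefficient = 2
x_4 = 0.8333, f(x_4) = 0.434598, coefficient = 2
x_5 = 0.9167, f(x_5) = 0.399850, coefficient = 2
x_6 = 1.0000, f(x_6) = 0.367879, coefficient = 2
x_7 = 1.0833, f(x_7) = 0.338465, coefficient = 2
x_8 = 1.1667, f(x_8) = 0.311403, coefficient = 2
x_9 = 1.2500, f(x_9) = 0.286505, coefficient = 2
x_10 = 1.3333, f(x_10) = 0.263597, coefficient = 2
x_11 = 1.4167, f(x_11) = 0.242521, coefficient = 2
x_12 = 1.5000, f(x_12) = 0.223130, coefficient = 1

I ≈ (0.083333/2) × 9.206936 = 0.383622
Exact value: 0.383400
Error: 0.000222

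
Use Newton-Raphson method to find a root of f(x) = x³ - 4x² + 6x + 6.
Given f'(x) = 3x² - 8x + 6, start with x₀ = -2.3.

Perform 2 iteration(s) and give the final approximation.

f(x) = x³ - 4x² + 6x + 6
f'(x) = 3x² - 8x + 6
x₀ = -2.3

Newton-Raphson formula: x_{n+1} = x_n - f(x_n)/f'(x_n)

Iteration 1:
  f(-2.300000) = -41.127000
  f'(-2.300000) = 40.270000
  x_1 = -2.300000 - (-41.127000)/40.270000 = -1.278719
Iteration 2:
  f(-1.278719) = -10.303658
  f'(-1.278719) = 21.135113
  x_2 = -1.278719 - (-10.303658)/21.135113 = -0.791205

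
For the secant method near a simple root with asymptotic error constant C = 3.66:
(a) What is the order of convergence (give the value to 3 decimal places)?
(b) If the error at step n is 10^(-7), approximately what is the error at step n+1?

(a) Secant method has superlinear convergence with order φ = (1+√5)/2 ≈ 1.618.
    This means |e_{n+1}| ≈ C|e_n|^1.618.

(b) With |e_n| = 10^(-7) and C = 3.66:
    |e_{n+1}| ≈ 3.66 × (10^(-7))^1.618 = 3.66 × 10^(-11.33)

(a) ≈ 1.618 (golden ratio); (b) |e_{n+1}| ≈ 1.727e-11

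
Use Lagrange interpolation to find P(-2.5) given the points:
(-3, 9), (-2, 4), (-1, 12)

Lagrange interpolation formula:
P(x) = Σ yᵢ × Lᵢ(x)
where Lᵢ(x) = Π_{j≠i} (x - xⱼ)/(xᵢ - xⱼ)

L_0(-2.5) = (-2.5 - (-2))/(-3 - (-2)) × (-2.5 - (-1))/(-3 - (-1)) = 0.375000
L_1(-2.5) = (-2.5 - (-3))/(-2 - (-3)) × (-2.5 - (-1))/(-2 - (-1)) = 0.750000
L_2(-2.5) = (-2.5 - (-3))/(-1 - (-3)) × (-2.5 - (-2))/(-1 - (-2)) = -0.125000

P(-2.5) = 9×L_0(-2.5) + 4×L_1(-2.5) + 12×L_2(-2.5)
P(-2.5) = 4.875000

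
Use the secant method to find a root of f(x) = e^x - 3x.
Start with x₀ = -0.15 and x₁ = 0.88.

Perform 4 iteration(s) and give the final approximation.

f(x) = e^x - 3x
x₀ = -0.15, x₁ = 0.88

Secant formula: x_{n+1} = x_n - f(x_n)(x_n - x_{n-1})/(f(x_n) - f(x_{n-1}))

Iteration 1:
  f(-0.150000) = 1.310708
  f(0.880000) = -0.229100
  x_2 = 0.880000 - (-0.229100)×(0.880000 - (-0.150000))/(-0.229100 - 1.310708)
       = 0.726752
Iteration 2:
  f(0.880000) = -0.229100
  f(0.726752) = -0.111904
  x_3 = 0.726752 - (-0.111904)×(0.726752 - 0.880000)/(-0.111904 - (-0.229100))
       = 0.580424
Iteration 3:
  f(0.726752) = -0.111904
  f(0.580424) = 0.045524
  x_4 = 0.580424 - 0.045524×(0.580424 - 0.726752)/(0.045524 - (-0.111904))
       = 0.622738
Iteration 4:
  f(0.580424) = 0.045524
  f(0.622738) = -0.004189
  x_5 = 0.622738 - (-0.004189)×(0.622738 - 0.580424)/(-0.004189 - 0.045524)
       = 0.619172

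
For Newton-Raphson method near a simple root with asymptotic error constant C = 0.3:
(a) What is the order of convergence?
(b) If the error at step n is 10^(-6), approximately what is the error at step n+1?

(a) Newton-Raphson has quadratic (order 2) convergence near simple roots.
    This means |e_{n+1}| ≈ C|e_n|².

(b) With |e_n| = 10^(-6) and C = 0.3:
    |e_{n+1}| ≈ 0.3 × (10^(-6))² = 0.3 × 10^(-12)

(a) 2 (quadratic); (b) |e_{n+1}| ≈ 3.000e-13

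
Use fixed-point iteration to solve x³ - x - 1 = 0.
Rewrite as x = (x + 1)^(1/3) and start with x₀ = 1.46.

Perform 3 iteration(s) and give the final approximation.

Equation: x³ - x - 1 = 0
Fixed-point form: x = (x + 1)^(1/3)
x₀ = 1.46

x_1 = g(1.460000) = 1.349931
x_2 = g(1.349931) = 1.329490
x_3 = g(1.329490) = 1.325624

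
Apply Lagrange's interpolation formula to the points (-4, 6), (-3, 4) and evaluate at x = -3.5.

Lagrange interpolation formula:
P(x) = Σ yᵢ × Lᵢ(x)
where Lᵢ(x) = Π_{j≠i} (x - xⱼ)/(xᵢ - xⱼ)

L_0(-3.5) = (-3.5 - (-3))/(-4 - (-3)) = 0.500000
L_1(-3.5) = (-3.5 - (-4))/(-3 - (-4)) = 0.500000

P(-3.5) = 6×L_0(-3.5) + 4×L_1(-3.5)
P(-3.5) = 5.000000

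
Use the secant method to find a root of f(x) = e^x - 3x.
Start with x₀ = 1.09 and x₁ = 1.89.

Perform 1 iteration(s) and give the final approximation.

f(x) = e^x - 3x
x₀ = 1.09, x₁ = 1.89

Secant formula: x_{n+1} = x_n - f(x_n)(x_n - x_{n-1})/(f(x_n) - f(x_{n-1}))

Iteration 1:
  f(1.090000) = -0.295726
  f(1.890000) = 0.949369
  x_2 = 1.890000 - 0.949369×(1.890000 - 1.090000)/(0.949369 - (-0.295726))
       = 1.280010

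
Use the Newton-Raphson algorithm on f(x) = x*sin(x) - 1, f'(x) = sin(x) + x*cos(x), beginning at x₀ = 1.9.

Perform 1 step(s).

f(x) = x*sin(x) - 1
f'(x) = sin(x) + x*cos(x)
x₀ = 1.9

Newton-Raphson formula: x_{n+1} = x_n - f(x_n)/f'(x_n)

Iteration 1:
  f(1.900000) = 0.797970
  f'(1.900000) = 0.332050
  x_1 = 1.900000 - 0.797970/0.332050 = -0.503163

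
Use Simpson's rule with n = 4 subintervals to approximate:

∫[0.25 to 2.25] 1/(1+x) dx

f(x) = 1/(1+x)
a = 0.25, b = 2.25, n = 4
h = (b - a)/n = 0.500000

Simpson's rule: (h/3)[f(x₀) + 4f(x₁) + 2f(x₂) + ... + f(xₙ)]

x_0 = 0.2500, f(x_0) = 0.800000, coefficient = 1
x_1 = 0.7500, f(x_1) = 0.571429, coefficient = 4
x_2 = 1.2500, f(x_2) = 0.444444, coefficient = 2
x_3 = 1.7500, f(x_3) = 0.363636, coefficient = 4
x_4 = 2.2500, f(x_4) = 0.307692, coefficient = 1

I ≈ (0.500000/3) × 5.736841 = 0.956140
Exact value: 0.955511
Error: 0.000629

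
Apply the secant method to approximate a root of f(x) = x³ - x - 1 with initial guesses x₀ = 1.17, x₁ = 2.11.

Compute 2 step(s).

f(x) = x³ - x - 1
x₀ = 1.17, x₁ = 2.11

Secant formula: x_{n+1} = x_n - f(x_n)(x_n - x_{n-1})/(f(x_n) - f(x_{n-1}))

Iteration 1:
  f(1.170000) = -0.568387
  f(2.110000) = 6.283931
  x_2 = 2.110000 - 6.283931×(2.110000 - 1.170000)/(6.283931 - (-0.568387))
       = 1.247971
Iteration 2:
  f(2.110000) = 6.283931
  f(1.247971) = -0.304341
  x_3 = 1.247971 - (-0.304341)×(1.247971 - 2.110000)/(-0.304341 - 6.283931)
       = 1.287792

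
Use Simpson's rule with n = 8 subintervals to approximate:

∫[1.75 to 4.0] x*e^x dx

f(x) = x*e^x
a = 1.75, b = 4.0, n = 8
h = (b - a)/n = 0.281250

Simpson's rule: (h/3)[f(x₀) + 4f(x₁) + 2f(x₂) + ... + f(xₙ)]

x_0 = 1.7500, f(x_0) = 10.070555, coefficient = 1
x_1 = 2.0312, f(x_1) = 15.485458, coefficient = 4
x_2 = 2.3125, f(x_2) = 23.355423, coefficient = 2
x_3 = 2.5938, f(x_3) = 34.703991, coefficient = 4
x_4 = 2.8750, f(x_4) = 50.960594, coefficient = 2
x_5 = 3.1562, f(x_5) = 74.116236, coefficient = 4
x_6 = 3.4375, f(x_6) = 106.937491, coefficient = 2
x_7 = 3.7188, f(x_7) = 153.260270, coefficient = 4
x_8 = 4.0000, f(x_8) = 218.392600, coefficient = 1

I ≈ (0.281250/3) × 1701.233991 = 159.490687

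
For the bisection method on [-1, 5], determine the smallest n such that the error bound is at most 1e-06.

We need (b-a)/2^n ≤ 1e-06
(5 - (-1))/2^n ≤ 1e-06
6/2^n ≤ 1e-06
2^n ≥ 6000000
n ≥ log₂(6000000) = 22.52
n ≥ 23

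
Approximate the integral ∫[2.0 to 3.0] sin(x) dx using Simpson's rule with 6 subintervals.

f(x) = sin(x)
a = 2.0, b = 3.0, n = 6
h = (b - a)/n = 0.166667

Simpson's rule: (h/3)[f(x₀) + 4f(x₁) + 2f(x₂) + ... + f(xₙ)]

x_0 = 2.0000, f(x_0) = 0.909297, coefficient = 1
x_1 = 2.1667, f(x_1) = 0.827660, coefficient = 4
x_2 = 2.3333, f(x_2) = 0.723086, coefficient = 2
x_3 = 2.5000, f(x_3) = 0.598472, coefficient = 4
x_4 = 2.6667, f(x_4) = 0.457273, coefficient = 2
x_5 = 2.8333, f(x_5) = 0.303400, coefficient = 4
x_6 = 3.0000, f(x_6) = 0.141120, coefficient = 1

I ≈ (0.166667/3) × 10.329266 = 0.573848
Exact value: 0.573846
Error: 0.000002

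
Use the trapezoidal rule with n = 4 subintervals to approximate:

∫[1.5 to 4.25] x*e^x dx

f(x) = x*e^x
a = 1.5, b = 4.25, n = 4
h = (b - a)/n = 0.687500

Trapezoidal rule: (h/2)[f(x₀) + 2f(x₁) + 2f(x₂) + ... + f(xₙ)]

x_0 = 1.5000, f(x_0) = 6.722534, coefficient = 1
x_1 = 2.1875, f(x_1) = 19.496975, coefficient = 2
x_2 = 2.8750, f(x_2) = 50.960594, coefficient = 2
x_3 = 3.5625, f(x_3) = 125.582454, coefficient = 2
x_4 = 4.2500, f(x_4) = 297.948002, coefficient = 1

I ≈ (0.687500/2) × 696.750583 = 239.508013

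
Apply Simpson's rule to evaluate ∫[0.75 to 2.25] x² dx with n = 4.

f(x) = x²
a = 0.75, b = 2.25, n = 4
h = (b - a)/n = 0.375000

Simpson's rule: (h/3)[f(x₀) + 4f(x₁) + 2f(x₂) + ... + f(xₙ)]

x_0 = 0.7500, f(x_0) = 0.562500, coefficient = 1
x_1 = 1.1250, f(x_1) = 1.265625, coefficient = 4
x_2 = 1.5000, f(x_2) = 2.250000, coefficient = 2
x_3 = 1.8750, f(x_3) = 3.515625, coefficient = 4
x_4 = 2.2500, f(x_4) = 5.062500, coefficient = 1

I ≈ (0.375000/3) × 29.250000 = 3.656250
Exact value: 3.656250
Error: 0.000000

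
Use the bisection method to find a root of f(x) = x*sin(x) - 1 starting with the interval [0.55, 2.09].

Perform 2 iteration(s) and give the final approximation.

f(x) = x*sin(x) - 1
Initial interval: [0.55, 2.09]

Iteration 1:
  c_1 = (0.550000 + 2.090000)/2 = 1.320000
  f(c_1) = f(1.320000) = 0.278704
  f(a) × f(c) < 0, new interval: [0.550000, 1.320000]
Iteration 2:
  c_2 = (0.550000 + 1.320000)/2 = 0.935000
  f(c_2) = f(0.935000) = -0.247700
  f(a) × f(c) ≥ 0, new interval: [0.935000, 1.320000]

After 2 iteration(s), the approximation is c_2 = 0.935000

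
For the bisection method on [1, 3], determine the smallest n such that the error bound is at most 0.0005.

We need (b-a)/2^n ≤ 0.0005
(3 - 1)/2^n ≤ 0.0005
2/2^n ≤ 0.0005
2^n ≥ 4000
n ≥ log₂(4000) = 11.97
n ≥ 12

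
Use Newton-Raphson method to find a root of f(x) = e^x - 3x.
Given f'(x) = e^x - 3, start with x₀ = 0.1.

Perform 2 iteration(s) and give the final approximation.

f(x) = e^x - 3x
f'(x) = e^x - 3
x₀ = 0.1

Newton-Raphson formula: x_{n+1} = x_n - f(x_n)/f'(x_n)

Iteration 1:
  f(0.100000) = 0.805171
  f'(0.100000) = -1.894829
  x_1 = 0.100000 - 0.805171/(-1.894829) = 0.524931
Iteration 2:
  f(0.524931) = 0.115550
  f'(0.524931) = -1.309658
  x_2 = 0.524931 - 0.115550/(-1.309658) = 0.613160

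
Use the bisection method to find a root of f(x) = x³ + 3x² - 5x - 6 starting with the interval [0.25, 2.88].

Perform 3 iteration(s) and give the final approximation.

f(x) = x³ + 3x² - 5x - 6
Initial interval: [0.25, 2.88]

Iteration 1:
  c_1 = (0.250000 + 2.880000)/2 = 1.565000
  f(c_1) = f(1.565000) = -2.644288
  f(a) × f(c) ≥ 0, new interval: [1.565000, 2.880000]
Iteration 2:
  c_2 = (1.565000 + 2.880000)/2 = 2.222500
  f(c_2) = f(2.222500) = 8.684071
  f(a) × f(c) < 0, new interval: [1.565000, 2.222500]
Iteration 3:
  c_3 = (1.565000 + 2.222500)/2 = 1.893750
  f(c_3) = f(1.893750) = 2.081652
  f(a) × f(c) < 0, new interval: [1.565000, 1.893750]

After 3 iteration(s), the approximation is c_3 = 1.893750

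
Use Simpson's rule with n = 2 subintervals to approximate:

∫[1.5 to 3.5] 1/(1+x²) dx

f(x) = 1/(1+x²)
a = 1.5, b = 3.5, n = 2
h = (b - a)/n = 1.000000

Simpson's rule: (h/3)[f(x₀) + 4f(x₁) + 2f(x₂) + ... + f(xₙ)]

x_0 = 1.5000, f(x_0) = 0.307692, coefficient = 1
x_1 = 2.5000, f(x_1) = 0.137931, coefficient = 4
x_2 = 3.5000, f(x_2) = 0.075472, coefficient = 1

I ≈ (1.000000/3) × 0.934888 = 0.311629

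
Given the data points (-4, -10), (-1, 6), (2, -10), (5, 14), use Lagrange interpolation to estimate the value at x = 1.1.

Lagrange interpolation formula:
P(x) = Σ yᵢ × Lᵢ(x)
where Lᵢ(x) = Π_{j≠i} (x - xⱼ)/(xᵢ - xⱼ)

L_0(1.1) = (1.1 - (-1))/(-4 - (-1)) × (1.1 - 2)/(-4 - 2) × (1.1 - 5)/(-4 - 5) = -0.045500
L_1(1.1) = (1.1 - (-4))/(-1 - (-4)) × (1.1 - 2)/(-1 - 2) × (1.1 - 5)/(-1 - 5) = 0.331500
L_2(1.1) = (1.1 - (-4))/(2 - (-4)) × (1.1 - (-1))/(2 - (-1)) × (1.1 - 5)/(2 - 5) = 0.773500
L_3(1.1) = (1.1 - (-4))/(5 - (-4)) × (1.1 - (-1))/(5 - (-1)) × (1.1 - 2)/(5 - 2) = -0.059500

P(1.1) = (-10)×L_0(1.1) + 6×L_1(1.1) + (-10)×L_2(1.1) + 14×L_3(1.1)
P(1.1) = -6.124000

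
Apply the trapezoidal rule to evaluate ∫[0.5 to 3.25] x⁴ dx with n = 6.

f(x) = x⁴
a = 0.5, b = 3.25, n = 6
h = (b - a)/n = 0.458333

Trapezoidal rule: (h/2)[f(x₀) + 2f(x₁) + 2f(x₂) + ... + f(xₙ)]

x_0 = 0.5000, f(x_0) = 0.062500, coefficient = 1
x_1 = 0.9583, f(x_1) = 0.843464, coefficient = 2
x_2 = 1.4167, f(x_2) = 4.027826, coefficient = 2
x_3 = 1.8750, f(x_3) = 12.359619, coefficient = 2
x_4 = 2.3333, f(x_4) = 29.641975, coefficient = 2
x_5 = 2.7917, f(x_5) = 60.737127, coefficient = 2
x_6 = 3.2500, f(x_6) = 111.566406, coefficient = 1

I ≈ (0.458333/2) × 326.848928 = 74.902879
Exact value: 72.511914
Error: 2.390965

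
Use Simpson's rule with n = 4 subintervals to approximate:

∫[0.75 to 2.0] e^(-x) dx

f(x) = e^(-x)
a = 0.75, b = 2.0, n = 4
h = (b - a)/n = 0.312500

Simpson's rule: (h/3)[f(x₀) + 4f(x₁) + 2f(x₂) + ... + f(xₙ)]

x_0 = 0.7500, f(x_0) = 0.472367, coefficient = 1
x_1 = 1.0625, f(x_1) = 0.345591, coefficient = 4
x_2 = 1.3750, f(x_2) = 0.252840, coefficient = 2
x_3 = 1.6875, f(x_3) = 0.184981, coefficient = 4
x_4 = 2.0000, f(x_4) = 0.135335, coefficient = 1

I ≈ (0.312500/3) × 3.235670 = 0.337049
Exact value: 0.337031
Error: 0.000018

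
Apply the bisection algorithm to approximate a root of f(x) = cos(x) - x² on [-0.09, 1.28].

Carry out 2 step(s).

f(x) = cos(x) - x²
Initial interval: [-0.09, 1.28]

Iteration 1:
  c_1 = (-0.090000 + 1.280000)/2 = 0.595000
  f(c_1) = f(0.595000) = 0.474123
  f(a) × f(c) ≥ 0, new interval: [0.595000, 1.280000]
Iteration 2:
  c_2 = (0.595000 + 1.280000)/2 = 0.937500
  f(c_2) = f(0.937500) = -0.287101
  f(a) × f(c) < 0, new interval: [0.595000, 0.937500]

After 2 iteration(s), the approximation is c_2 = 0.937500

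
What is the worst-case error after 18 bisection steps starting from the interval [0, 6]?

Bisection error bound: |error| ≤ (b-a)/2^n
|error| ≤ (6 - 0)/2^18 = 6/2^18
|error| ≤ 0.0000228882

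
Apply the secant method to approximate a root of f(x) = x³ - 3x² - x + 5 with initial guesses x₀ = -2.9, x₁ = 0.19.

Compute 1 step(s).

f(x) = x³ - 3x² - x + 5
x₀ = -2.9, x₁ = 0.19

Secant formula: x_{n+1} = x_n - f(x_n)(x_n - x_{n-1})/(f(x_n) - f(x_{n-1}))

Iteration 1:
  f(-2.900000) = -41.719000
  f(0.190000) = 4.708559
  x_2 = 0.190000 - 4.708559×(0.190000 - (-2.900000))/(4.708559 - (-41.719000))
       = -0.123380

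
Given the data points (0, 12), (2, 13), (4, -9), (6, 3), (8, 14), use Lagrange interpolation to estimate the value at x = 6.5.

Lagrange interpolation formula:
P(x) = Σ yᵢ × Lᵢ(x)
where Lᵢ(x) = Π_{j≠i} (x - xⱼ)/(xᵢ - xⱼ)

L_0(6.5) = (6.5 - 2)/(0 - 2) × (6.5 - 4)/(0 - 4) × (6.5 - 6)/(0 - 6) × (6.5 - 8)/(0 - 8) = -0.021973
L_1(6.5) = (6.5 - 0)/(2 - 0) × (6.5 - 4)/(2 - 4) × (6.5 - 6)/(2 - 6) × (6.5 - 8)/(2 - 8) = 0.126953
L_2(6.5) = (6.5 - 0)/(4 - 0) × (6.5 - 2)/(4 - 2) × (6.5 - 6)/(4 - 6) × (6.5 - 8)/(4 - 8) = -0.342773
L_3(6.5) = (6.5 - 0)/(6 - 0) × (6.5 - 2)/(6 - 2) × (6.5 - 4)/(6 - 4) × (6.5 - 8)/(6 - 8) = 1.142578
L_4(6.5) = (6.5 - 0)/(8 - 0) × (6.5 - 2)/(8 - 2) × (6.5 - 4)/(8 - 4) × (6.5 - 6)/(8 - 6) = 0.095215

P(6.5) = 12×L_0(6.5) + 13×L_1(6.5) + (-9)×L_2(6.5) + 3×L_3(6.5) + 14×L_4(6.5)
P(6.5) = 9.232422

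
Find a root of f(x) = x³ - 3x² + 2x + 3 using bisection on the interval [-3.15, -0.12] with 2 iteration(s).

f(x) = x³ - 3x² + 2x + 3
Initial interval: [-3.15, -0.12]

Iteration 1:
  c_1 = (-3.150000 + (-0.120000))/2 = -1.635000
  f(c_1) = f(-1.635000) = -12.660398
  f(a) × f(c) ≥ 0, new interval: [-1.635000, -0.120000]
Iteration 2:
  c_2 = (-1.635000 + (-0.120000))/2 = -0.877500
  f(c_2) = f(-0.877500) = -1.740699
  f(a) × f(c) ≥ 0, new interval: [-0.877500, -0.120000]

After 2 iteration(s), the approximation is c_2 = -0.877500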